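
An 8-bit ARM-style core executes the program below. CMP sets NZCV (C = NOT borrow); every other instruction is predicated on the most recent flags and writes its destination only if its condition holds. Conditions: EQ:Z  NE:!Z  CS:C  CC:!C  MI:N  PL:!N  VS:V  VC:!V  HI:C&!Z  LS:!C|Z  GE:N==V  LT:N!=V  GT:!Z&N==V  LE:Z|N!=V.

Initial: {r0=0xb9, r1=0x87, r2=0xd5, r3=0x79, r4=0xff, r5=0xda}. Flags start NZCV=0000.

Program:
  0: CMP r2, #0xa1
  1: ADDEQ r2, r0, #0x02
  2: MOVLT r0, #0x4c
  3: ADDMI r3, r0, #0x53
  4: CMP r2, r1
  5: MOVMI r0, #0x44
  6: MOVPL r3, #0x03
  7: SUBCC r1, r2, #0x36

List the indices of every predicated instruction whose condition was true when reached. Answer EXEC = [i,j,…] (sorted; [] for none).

[0] flags=0010 → (cmp)
[1] flags=0010 EQ?F → skip
[2] flags=0010 LT?F → skip
[3] flags=0010 MI?F → skip
[4] flags=0010 → (cmp)
[5] flags=0010 MI?F → skip
[6] flags=0010 PL?T → r3=0x03
[7] flags=0010 CC?F → skip

EXEC = [6]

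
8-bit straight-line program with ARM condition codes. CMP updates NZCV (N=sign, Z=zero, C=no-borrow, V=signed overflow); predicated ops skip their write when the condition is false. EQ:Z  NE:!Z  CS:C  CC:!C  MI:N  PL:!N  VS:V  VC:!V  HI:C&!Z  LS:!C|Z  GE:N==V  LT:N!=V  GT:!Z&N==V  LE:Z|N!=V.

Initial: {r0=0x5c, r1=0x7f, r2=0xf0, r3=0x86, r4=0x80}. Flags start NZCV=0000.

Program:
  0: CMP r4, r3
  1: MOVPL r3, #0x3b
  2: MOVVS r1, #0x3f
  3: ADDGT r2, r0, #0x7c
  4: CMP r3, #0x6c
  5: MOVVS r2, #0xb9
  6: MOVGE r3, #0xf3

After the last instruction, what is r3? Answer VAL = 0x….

0: ✓ CMP  NZCV=1000
1: · MOVPL
2: · MOVVS
3: · ADDGT
4: ✓ CMP  NZCV=0011
5: ✓ MOVVS  r2←0xb9
6: · MOVGE

VAL = 0x86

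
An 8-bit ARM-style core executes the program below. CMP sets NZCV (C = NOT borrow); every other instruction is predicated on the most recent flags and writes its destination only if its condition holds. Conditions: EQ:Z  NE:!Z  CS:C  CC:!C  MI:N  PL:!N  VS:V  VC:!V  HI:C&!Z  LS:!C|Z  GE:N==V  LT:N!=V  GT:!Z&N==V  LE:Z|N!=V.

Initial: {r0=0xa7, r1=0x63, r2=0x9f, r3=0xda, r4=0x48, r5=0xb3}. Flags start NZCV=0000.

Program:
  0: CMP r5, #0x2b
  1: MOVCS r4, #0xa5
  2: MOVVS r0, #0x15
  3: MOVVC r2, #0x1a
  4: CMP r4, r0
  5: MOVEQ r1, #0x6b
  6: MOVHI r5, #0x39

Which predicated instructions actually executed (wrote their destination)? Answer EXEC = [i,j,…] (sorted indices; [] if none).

[0] flags=1010 → (cmp)
[1] flags=1010 CS?T → r4=0xa5
[2] flags=1010 VS?F → skip
[3] flags=1010 VC?T → r2=0x1a
[4] flags=1000 → (cmp)
[5] flags=1000 EQ?F → skip
[6] flags=1000 HI?F → skip

EXEC = [1,3]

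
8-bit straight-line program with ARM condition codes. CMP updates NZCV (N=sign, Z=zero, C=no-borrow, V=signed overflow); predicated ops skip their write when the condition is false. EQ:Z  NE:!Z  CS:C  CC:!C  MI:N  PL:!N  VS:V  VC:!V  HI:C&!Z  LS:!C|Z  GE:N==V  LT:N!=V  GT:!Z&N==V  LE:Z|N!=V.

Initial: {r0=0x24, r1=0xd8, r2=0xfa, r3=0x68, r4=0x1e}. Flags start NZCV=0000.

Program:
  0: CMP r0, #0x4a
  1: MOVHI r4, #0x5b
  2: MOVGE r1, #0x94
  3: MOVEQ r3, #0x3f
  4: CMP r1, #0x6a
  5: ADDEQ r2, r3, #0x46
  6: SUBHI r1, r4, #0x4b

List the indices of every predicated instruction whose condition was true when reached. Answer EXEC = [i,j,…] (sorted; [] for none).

[0] flags=1000 → (cmp)
[1] flags=1000 HI?F → skip
[2] flags=1000 GE?F → skip
[3] flags=1000 EQ?F → skip
[4] flags=0011 → (cmp)
[5] flags=0011 EQ?F → skip
[6] flags=0011 HI?T → r1=0xd3

EXEC = [6]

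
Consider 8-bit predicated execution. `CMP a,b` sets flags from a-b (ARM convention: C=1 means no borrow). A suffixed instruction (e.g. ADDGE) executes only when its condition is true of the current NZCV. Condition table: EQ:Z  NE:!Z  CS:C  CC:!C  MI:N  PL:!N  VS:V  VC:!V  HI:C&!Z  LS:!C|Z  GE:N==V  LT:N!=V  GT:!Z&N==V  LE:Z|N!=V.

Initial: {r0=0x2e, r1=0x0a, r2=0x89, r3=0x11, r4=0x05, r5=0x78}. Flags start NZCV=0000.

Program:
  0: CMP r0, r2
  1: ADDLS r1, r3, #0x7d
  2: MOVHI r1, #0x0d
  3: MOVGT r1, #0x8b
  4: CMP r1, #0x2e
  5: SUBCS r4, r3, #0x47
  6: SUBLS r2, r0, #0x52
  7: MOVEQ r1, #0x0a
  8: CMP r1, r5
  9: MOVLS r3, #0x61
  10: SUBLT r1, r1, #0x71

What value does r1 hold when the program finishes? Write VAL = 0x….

VAL = 0x1a

0: ✓ CMP  NZCV=1001
1: ✓ ADDLS  r1←0x8e
2: · MOVHI
3: ✓ MOVGT  r1←0x8b
4: ✓ CMP  NZCV=0011
5: ✓ SUBCS  r4←0xca
6: · SUBLS
7: · MOVEQ
8: ✓ CMP  NZCV=0011
9: · MOVLS
10: ✓ SUBLT  r1←0x1a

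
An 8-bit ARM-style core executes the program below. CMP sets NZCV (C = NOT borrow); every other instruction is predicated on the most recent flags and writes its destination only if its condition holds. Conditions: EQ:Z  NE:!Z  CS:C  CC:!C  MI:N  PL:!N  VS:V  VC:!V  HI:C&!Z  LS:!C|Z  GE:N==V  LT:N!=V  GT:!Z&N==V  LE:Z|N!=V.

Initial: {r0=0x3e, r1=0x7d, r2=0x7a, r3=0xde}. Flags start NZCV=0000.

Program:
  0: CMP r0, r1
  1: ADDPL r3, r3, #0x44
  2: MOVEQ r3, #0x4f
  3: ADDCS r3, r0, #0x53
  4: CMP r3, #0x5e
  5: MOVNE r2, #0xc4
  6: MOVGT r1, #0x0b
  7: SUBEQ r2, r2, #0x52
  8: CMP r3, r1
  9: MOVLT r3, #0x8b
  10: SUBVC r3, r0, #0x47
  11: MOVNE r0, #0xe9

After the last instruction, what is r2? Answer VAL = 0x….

0: ✓ CMP  NZCV=1000
1: · ADDPL
2: · MOVEQ
3: · ADDCS
4: ✓ CMP  NZCV=1010
5: ✓ MOVNE  r2←0xc4
6: · MOVGT
7: · SUBEQ
8: ✓ CMP  NZCV=0011
9: ✓ MOVLT  r3←0x8b
10: · SUBVC
11: ✓ MOVNE  r0←0xe9

VAL = 0xc4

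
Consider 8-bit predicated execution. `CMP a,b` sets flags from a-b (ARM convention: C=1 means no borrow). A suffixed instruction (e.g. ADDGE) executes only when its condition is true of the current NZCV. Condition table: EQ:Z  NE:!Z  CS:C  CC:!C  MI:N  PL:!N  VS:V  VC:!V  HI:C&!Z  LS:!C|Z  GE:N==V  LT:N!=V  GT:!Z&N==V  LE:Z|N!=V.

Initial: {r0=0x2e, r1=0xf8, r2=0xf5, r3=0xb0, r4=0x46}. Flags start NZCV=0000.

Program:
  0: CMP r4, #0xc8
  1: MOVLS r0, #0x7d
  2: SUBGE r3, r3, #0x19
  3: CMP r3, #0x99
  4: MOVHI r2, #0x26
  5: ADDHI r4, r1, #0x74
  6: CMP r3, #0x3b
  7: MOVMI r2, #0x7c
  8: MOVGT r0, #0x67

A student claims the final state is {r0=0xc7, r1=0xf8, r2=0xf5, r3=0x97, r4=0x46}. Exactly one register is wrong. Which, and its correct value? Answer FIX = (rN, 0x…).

FIX = (r0, 0x7d)

[0] flags=0000 → (cmp)
[1] flags=0000 LS?T → r0=0x7d
[2] flags=0000 GE?T → r3=0x97
[3] flags=1000 → (cmp)
[4] flags=1000 HI?F → skip
[5] flags=1000 HI?F → skip
[6] flags=0011 → (cmp)
[7] flags=0011 MI?F → skip
[8] flags=0011 GT?F → skip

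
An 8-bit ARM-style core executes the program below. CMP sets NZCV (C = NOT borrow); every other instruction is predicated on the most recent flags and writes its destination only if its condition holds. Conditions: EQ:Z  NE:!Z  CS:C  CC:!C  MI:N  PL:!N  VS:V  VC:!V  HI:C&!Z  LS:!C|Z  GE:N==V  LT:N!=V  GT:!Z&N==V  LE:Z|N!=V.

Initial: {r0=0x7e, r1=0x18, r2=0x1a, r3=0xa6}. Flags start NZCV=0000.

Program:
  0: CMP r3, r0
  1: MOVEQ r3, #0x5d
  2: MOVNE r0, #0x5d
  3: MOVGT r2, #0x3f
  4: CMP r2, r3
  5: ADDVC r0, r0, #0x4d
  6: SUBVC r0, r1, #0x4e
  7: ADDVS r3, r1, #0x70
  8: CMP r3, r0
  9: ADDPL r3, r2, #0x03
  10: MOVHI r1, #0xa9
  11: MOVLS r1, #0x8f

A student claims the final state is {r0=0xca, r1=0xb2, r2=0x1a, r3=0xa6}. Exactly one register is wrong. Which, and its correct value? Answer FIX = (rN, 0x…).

0: ✓ CMP  NZCV=0011
1: · MOVEQ
2: ✓ MOVNE  r0←0x5d
3: · MOVGT
4: ✓ CMP  NZCV=0000
5: ✓ ADDVC  r0←0xaa
6: ✓ SUBVC  r0←0xca
7: · ADDVS
8: ✓ CMP  NZCV=1000
9: · ADDPL
10: · MOVHI
11: ✓ MOVLS  r1←0x8f

FIX = (r1, 0x8f)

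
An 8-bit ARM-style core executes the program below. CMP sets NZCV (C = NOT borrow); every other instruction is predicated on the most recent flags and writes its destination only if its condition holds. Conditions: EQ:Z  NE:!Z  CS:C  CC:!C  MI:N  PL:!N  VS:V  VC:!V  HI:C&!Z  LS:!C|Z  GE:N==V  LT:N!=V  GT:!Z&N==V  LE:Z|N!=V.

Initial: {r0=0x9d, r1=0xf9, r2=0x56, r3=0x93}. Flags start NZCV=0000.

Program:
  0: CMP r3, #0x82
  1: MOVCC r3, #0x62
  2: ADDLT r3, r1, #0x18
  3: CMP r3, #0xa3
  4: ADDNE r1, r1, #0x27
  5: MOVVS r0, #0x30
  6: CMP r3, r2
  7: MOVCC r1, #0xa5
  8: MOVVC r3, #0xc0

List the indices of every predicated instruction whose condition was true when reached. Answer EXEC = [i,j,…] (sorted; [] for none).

EXEC = [4]

0: ✓ CMP  NZCV=0010
1: · MOVCC
2: · ADDLT
3: ✓ CMP  NZCV=1000
4: ✓ ADDNE  r1←0x20
5: · MOVVS
6: ✓ CMP  NZCV=0011
7: · MOVCC
8: · MOVVC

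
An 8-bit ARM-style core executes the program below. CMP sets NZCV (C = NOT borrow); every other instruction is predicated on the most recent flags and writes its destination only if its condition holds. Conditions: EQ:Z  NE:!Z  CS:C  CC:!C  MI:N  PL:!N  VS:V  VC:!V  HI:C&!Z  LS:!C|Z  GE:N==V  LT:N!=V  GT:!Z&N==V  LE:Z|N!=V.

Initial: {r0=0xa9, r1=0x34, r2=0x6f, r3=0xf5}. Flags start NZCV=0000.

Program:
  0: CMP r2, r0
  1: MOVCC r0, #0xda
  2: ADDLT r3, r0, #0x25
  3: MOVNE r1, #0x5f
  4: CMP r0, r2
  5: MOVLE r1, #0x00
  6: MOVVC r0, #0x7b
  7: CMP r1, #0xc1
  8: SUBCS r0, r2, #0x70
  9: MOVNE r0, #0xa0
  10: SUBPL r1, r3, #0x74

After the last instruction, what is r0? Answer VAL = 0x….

VAL = 0xa0

[0] flags=1001 → (cmp)
[1] flags=1001 CC?T → r0=0xda
[2] flags=1001 LT?F → skip
[3] flags=1001 NE?T → r1=0x5f
[4] flags=0011 → (cmp)
[5] flags=0011 LE?T → r1=0x00
[6] flags=0011 VC?F → skip
[7] flags=0000 → (cmp)
[8] flags=0000 CS?F → skip
[9] flags=0000 NE?T → r0=0xa0
[10] flags=0000 PL?T → r1=0x81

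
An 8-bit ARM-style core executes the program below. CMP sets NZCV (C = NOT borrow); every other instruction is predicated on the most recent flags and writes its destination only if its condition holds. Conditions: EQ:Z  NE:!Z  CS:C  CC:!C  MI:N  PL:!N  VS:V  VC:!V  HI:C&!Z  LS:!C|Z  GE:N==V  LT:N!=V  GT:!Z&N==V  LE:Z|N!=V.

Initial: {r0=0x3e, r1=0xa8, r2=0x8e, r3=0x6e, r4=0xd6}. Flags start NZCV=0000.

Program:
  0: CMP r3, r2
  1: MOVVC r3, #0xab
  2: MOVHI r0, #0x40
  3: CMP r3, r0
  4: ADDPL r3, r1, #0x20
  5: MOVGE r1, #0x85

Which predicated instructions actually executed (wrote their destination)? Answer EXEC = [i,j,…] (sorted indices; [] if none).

[0] flags=1001 → (cmp)
[1] flags=1001 VC?F → skip
[2] flags=1001 HI?F → skip
[3] flags=0010 → (cmp)
[4] flags=0010 PL?T → r3=0xc8
[5] flags=0010 GE?T → r1=0x85

EXEC = [4,5]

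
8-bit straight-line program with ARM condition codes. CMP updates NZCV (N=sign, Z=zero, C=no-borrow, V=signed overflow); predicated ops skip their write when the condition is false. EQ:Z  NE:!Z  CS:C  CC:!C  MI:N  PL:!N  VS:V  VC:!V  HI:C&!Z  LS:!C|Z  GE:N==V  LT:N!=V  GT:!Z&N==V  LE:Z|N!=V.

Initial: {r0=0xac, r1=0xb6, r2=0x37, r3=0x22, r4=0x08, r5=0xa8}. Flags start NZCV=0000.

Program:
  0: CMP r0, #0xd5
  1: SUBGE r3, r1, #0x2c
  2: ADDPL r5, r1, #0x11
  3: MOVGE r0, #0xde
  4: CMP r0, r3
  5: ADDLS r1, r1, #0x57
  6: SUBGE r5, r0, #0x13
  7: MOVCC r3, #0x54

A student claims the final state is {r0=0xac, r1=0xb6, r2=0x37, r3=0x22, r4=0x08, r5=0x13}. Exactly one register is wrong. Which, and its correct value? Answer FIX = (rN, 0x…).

FIX = (r5, 0xa8)

0: ✓ CMP  NZCV=1000
1: · SUBGE
2: · ADDPL
3: · MOVGE
4: ✓ CMP  NZCV=1010
5: · ADDLS
6: · SUBGE
7: · MOVCC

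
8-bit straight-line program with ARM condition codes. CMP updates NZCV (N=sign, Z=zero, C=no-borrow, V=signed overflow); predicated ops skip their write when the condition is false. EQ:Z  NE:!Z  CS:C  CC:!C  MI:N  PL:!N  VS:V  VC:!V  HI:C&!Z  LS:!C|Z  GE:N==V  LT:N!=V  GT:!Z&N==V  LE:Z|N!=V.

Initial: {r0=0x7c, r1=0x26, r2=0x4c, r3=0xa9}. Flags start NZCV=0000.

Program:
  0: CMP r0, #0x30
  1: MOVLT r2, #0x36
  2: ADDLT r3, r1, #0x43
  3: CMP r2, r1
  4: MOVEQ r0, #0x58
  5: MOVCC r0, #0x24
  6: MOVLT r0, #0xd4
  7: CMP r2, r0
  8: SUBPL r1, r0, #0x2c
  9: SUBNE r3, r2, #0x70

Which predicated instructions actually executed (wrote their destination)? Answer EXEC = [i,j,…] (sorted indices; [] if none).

0: ✓ CMP  NZCV=0010
1: · MOVLT
2: · ADDLT
3: ✓ CMP  NZCV=0010
4: · MOVEQ
5: · MOVCC
6: · MOVLT
7: ✓ CMP  NZCV=1000
8: · SUBPL
9: ✓ SUBNE  r3←0xdc

EXEC = [9]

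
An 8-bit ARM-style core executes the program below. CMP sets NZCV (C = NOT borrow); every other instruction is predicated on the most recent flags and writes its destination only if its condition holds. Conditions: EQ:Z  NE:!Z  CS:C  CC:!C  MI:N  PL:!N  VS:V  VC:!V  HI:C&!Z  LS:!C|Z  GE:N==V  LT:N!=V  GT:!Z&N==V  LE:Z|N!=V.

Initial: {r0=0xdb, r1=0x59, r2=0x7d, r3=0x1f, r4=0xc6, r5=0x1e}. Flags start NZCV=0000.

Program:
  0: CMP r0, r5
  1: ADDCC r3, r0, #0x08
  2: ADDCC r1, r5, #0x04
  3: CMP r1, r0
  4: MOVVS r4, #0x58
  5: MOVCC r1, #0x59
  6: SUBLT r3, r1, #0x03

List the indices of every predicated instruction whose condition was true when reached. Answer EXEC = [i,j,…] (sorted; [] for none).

0: ✓ CMP  NZCV=1010
1: · ADDCC
2: · ADDCC
3: ✓ CMP  NZCV=0000
4: · MOVVS
5: ✓ MOVCC  r1←0x59
6: · SUBLT

EXEC = [5]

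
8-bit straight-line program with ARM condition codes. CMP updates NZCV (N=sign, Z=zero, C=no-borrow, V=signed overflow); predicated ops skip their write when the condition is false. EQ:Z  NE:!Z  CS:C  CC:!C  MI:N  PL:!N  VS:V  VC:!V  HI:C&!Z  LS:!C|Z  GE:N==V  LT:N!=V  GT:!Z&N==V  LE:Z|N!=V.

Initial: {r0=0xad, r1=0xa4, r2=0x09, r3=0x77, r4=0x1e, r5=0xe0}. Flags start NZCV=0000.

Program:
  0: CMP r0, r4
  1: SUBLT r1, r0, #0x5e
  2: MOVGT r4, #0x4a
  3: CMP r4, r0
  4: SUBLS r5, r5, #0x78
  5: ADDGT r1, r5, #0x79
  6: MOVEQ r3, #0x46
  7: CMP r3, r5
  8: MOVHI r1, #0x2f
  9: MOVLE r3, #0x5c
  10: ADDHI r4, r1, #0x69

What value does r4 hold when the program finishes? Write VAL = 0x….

[0] flags=1010 → (cmp)
[1] flags=1010 LT?T → r1=0x4f
[2] flags=1010 GT?F → skip
[3] flags=0000 → (cmp)
[4] flags=0000 LS?T → r5=0x68
[5] flags=0000 GT?T → r1=0xe1
[6] flags=0000 EQ?F → skip
[7] flags=0010 → (cmp)
[8] flags=0010 HI?T → r1=0x2f
[9] flags=0010 LE?F → skip
[10] flags=0010 HI?T → r4=0x98

VAL = 0x98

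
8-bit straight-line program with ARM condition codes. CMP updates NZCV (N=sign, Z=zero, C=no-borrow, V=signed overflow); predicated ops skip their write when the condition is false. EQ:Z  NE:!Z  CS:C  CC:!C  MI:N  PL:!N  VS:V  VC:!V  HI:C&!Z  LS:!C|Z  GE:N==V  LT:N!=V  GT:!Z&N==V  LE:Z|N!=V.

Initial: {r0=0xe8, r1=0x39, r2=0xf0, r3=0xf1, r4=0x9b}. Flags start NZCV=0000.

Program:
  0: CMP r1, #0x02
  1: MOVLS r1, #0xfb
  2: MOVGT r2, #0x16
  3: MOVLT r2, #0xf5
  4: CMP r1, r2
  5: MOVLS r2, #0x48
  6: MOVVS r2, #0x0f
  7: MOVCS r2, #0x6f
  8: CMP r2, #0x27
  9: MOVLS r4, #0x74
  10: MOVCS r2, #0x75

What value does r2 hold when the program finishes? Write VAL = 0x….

VAL = 0x75

[0] flags=0010 → (cmp)
[1] flags=0010 LS?F → skip
[2] flags=0010 GT?T → r2=0x16
[3] flags=0010 LT?F → skip
[4] flags=0010 → (cmp)
[5] flags=0010 LS?F → skip
[6] flags=0010 VS?F → skip
[7] flags=0010 CS?T → r2=0x6f
[8] flags=0010 → (cmp)
[9] flags=0010 LS?F → skip
[10] flags=0010 CS?T → r2=0x75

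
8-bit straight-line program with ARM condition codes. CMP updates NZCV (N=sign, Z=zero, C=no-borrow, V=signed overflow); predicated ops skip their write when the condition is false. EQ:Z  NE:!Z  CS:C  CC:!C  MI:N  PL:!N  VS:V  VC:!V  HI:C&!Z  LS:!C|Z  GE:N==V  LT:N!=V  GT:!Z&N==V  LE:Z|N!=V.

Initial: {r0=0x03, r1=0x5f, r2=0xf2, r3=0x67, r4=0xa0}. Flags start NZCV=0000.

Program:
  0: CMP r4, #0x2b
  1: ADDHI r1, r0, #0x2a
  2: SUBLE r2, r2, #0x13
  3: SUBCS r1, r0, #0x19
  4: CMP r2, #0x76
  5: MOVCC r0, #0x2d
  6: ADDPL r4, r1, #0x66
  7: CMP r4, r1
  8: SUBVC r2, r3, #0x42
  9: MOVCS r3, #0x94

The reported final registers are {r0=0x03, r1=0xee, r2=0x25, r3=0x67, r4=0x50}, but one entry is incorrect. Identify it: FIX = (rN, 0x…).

FIX = (r1, 0xea)

[0] flags=0011 → (cmp)
[1] flags=0011 HI?T → r1=0x2d
[2] flags=0011 LE?T → r2=0xdf
[3] flags=0011 CS?T → r1=0xea
[4] flags=0011 → (cmp)
[5] flags=0011 CC?F → skip
[6] flags=0011 PL?T → r4=0x50
[7] flags=0000 → (cmp)
[8] flags=0000 VC?T → r2=0x25
[9] flags=0000 CS?F → skip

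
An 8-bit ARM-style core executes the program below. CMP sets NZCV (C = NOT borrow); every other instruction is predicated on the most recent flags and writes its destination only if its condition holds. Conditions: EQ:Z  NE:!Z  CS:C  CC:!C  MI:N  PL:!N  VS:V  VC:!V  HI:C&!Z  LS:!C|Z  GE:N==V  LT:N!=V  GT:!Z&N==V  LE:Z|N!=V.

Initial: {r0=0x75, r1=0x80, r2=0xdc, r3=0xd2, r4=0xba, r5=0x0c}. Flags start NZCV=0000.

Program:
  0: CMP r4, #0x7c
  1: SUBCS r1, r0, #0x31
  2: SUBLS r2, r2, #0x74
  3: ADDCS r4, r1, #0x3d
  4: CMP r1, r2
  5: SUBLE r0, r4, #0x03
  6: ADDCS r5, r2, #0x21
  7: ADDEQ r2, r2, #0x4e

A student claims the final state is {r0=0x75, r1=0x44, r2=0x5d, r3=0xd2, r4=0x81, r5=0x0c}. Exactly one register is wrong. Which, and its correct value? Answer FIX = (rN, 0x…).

FIX = (r2, 0xdc)

0: ✓ CMP  NZCV=0011
1: ✓ SUBCS  r1←0x44
2: · SUBLS
3: ✓ ADDCS  r4←0x81
4: ✓ CMP  NZCV=0000
5: · SUBLE
6: · ADDCS
7: · ADDEQ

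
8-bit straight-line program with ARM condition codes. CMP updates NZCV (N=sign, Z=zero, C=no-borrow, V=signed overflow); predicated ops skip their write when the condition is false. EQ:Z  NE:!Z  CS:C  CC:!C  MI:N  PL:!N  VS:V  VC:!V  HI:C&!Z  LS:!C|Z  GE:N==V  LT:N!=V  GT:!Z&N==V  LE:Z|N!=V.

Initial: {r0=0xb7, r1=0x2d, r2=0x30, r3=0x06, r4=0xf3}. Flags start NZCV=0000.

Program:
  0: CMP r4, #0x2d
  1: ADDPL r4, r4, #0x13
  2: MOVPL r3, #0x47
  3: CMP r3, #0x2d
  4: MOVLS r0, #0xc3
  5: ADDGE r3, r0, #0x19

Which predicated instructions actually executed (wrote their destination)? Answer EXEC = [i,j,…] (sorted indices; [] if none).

0: ✓ CMP  NZCV=1010
1: · ADDPL
2: · MOVPL
3: ✓ CMP  NZCV=1000
4: ✓ MOVLS  r0←0xc3
5: · ADDGE

EXEC = [4]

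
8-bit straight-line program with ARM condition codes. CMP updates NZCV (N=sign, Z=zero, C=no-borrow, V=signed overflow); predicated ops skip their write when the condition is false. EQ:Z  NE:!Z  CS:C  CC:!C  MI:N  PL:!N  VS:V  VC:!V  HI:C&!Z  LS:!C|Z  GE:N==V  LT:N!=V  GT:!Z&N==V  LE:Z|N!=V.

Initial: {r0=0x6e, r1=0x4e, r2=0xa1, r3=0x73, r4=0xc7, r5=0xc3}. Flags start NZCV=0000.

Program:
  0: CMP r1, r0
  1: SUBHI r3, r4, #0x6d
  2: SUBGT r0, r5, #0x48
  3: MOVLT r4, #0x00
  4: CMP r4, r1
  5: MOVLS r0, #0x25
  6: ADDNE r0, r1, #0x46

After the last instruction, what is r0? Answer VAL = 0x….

0: ✓ CMP  NZCV=1000
1: · SUBHI
2: · SUBGT
3: ✓ MOVLT  r4←0x00
4: ✓ CMP  NZCV=1000
5: ✓ MOVLS  r0←0x25
6: ✓ ADDNE  r0←0x94

VAL = 0x94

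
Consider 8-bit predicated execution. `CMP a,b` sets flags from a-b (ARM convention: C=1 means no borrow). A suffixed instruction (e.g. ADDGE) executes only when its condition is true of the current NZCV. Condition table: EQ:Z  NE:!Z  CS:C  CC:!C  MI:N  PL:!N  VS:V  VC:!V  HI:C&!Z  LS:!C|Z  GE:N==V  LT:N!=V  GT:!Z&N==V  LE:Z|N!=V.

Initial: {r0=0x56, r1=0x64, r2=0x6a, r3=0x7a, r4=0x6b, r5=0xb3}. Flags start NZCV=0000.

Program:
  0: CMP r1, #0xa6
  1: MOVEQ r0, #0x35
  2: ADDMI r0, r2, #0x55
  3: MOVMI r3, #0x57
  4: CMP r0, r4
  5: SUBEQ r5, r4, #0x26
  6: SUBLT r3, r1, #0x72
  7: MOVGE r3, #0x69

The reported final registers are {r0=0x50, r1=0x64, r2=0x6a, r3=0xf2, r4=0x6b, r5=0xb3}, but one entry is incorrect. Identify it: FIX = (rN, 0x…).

[0] flags=1001 → (cmp)
[1] flags=1001 EQ?F → skip
[2] flags=1001 MI?T → r0=0xbf
[3] flags=1001 MI?T → r3=0x57
[4] flags=0011 → (cmp)
[5] flags=0011 EQ?F → skip
[6] flags=0011 LT?T → r3=0xf2
[7] flags=0011 GE?F → skip

FIX = (r0, 0xbf)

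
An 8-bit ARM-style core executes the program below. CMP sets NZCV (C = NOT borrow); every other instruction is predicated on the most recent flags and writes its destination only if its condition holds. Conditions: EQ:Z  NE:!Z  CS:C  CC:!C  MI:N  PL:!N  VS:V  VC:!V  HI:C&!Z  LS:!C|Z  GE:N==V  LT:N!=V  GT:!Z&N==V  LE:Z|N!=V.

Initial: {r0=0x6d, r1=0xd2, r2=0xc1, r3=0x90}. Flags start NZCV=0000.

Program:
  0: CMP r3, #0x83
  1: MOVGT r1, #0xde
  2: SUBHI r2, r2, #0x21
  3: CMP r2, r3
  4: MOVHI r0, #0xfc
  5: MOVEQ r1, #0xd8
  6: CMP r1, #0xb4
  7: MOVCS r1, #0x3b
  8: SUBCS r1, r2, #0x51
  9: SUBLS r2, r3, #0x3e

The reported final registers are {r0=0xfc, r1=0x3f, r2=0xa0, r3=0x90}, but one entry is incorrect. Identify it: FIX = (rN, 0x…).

FIX = (r1, 0x4f)

0: ✓ CMP  NZCV=0010
1: ✓ MOVGT  r1←0xde
2: ✓ SUBHI  r2←0xa0
3: ✓ CMP  NZCV=0010
4: ✓ MOVHI  r0←0xfc
5: · MOVEQ
6: ✓ CMP  NZCV=0010
7: ✓ MOVCS  r1←0x3b
8: ✓ SUBCS  r1←0x4f
9: · SUBLS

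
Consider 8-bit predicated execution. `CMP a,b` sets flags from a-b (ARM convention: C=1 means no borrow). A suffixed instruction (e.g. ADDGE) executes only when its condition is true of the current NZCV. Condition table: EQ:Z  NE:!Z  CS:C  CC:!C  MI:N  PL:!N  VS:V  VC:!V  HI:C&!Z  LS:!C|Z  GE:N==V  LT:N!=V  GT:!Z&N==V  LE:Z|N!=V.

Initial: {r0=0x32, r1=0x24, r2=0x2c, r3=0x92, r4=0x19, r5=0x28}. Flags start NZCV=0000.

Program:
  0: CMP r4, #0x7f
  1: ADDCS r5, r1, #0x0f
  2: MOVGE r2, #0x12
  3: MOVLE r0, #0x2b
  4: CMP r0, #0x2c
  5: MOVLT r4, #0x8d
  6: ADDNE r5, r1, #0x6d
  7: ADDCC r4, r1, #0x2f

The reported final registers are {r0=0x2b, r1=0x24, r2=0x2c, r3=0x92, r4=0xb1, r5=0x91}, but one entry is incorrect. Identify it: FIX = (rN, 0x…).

0: ✓ CMP  NZCV=1000
1: · ADDCS
2: · MOVGE
3: ✓ MOVLE  r0←0x2b
4: ✓ CMP  NZCV=1000
5: ✓ MOVLT  r4←0x8d
6: ✓ ADDNE  r5←0x91
7: ✓ ADDCC  r4←0x53

FIX = (r4, 0x53)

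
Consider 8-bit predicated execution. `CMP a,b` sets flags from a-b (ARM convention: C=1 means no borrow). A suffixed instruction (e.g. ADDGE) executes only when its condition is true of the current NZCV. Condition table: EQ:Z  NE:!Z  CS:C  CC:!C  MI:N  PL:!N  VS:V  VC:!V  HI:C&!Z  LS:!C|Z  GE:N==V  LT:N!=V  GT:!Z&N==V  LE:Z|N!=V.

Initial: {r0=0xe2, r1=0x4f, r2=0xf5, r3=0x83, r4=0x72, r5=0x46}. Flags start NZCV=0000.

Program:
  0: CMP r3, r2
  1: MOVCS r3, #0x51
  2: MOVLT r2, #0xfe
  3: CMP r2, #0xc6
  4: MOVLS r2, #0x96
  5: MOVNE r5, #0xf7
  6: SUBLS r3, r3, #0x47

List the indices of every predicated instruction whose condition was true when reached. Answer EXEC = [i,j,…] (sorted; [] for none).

[0] flags=1000 → (cmp)
[1] flags=1000 CS?F → skip
[2] flags=1000 LT?T → r2=0xfe
[3] flags=0010 → (cmp)
[4] flags=0010 LS?F → skip
[5] flags=0010 NE?T → r5=0xf7
[6] flags=0010 LS?F → skip

EXEC = [2,5]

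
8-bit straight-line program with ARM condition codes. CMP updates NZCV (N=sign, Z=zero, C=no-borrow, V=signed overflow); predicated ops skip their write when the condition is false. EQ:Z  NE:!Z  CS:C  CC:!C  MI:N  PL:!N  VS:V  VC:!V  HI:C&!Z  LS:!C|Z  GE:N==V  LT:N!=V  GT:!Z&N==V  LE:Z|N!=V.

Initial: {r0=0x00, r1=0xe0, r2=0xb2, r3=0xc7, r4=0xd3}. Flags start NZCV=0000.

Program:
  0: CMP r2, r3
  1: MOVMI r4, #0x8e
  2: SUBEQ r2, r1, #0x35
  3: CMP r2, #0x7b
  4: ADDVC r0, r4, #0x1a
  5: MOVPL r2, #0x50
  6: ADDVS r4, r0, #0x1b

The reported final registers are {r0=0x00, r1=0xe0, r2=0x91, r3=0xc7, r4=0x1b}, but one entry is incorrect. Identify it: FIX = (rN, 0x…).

0: ✓ CMP  NZCV=1000
1: ✓ MOVMI  r4←0x8e
2: · SUBEQ
3: ✓ CMP  NZCV=0011
4: · ADDVC
5: ✓ MOVPL  r2←0x50
6: ✓ ADDVS  r4←0x1b

FIX = (r2, 0x50)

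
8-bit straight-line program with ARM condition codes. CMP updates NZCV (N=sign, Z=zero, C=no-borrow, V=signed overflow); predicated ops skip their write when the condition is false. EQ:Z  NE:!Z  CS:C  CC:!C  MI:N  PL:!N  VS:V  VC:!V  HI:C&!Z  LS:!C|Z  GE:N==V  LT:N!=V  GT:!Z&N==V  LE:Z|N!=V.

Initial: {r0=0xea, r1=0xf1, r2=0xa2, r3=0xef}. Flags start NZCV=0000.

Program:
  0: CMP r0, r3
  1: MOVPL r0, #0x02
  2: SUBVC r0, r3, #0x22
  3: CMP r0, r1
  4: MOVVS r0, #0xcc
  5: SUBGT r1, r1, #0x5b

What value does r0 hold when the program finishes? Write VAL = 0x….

0: ✓ CMP  NZCV=1000
1: · MOVPL
2: ✓ SUBVC  r0←0xcd
3: ✓ CMP  NZCV=1000
4: · MOVVS
5: · SUBGT

VAL = 0xcd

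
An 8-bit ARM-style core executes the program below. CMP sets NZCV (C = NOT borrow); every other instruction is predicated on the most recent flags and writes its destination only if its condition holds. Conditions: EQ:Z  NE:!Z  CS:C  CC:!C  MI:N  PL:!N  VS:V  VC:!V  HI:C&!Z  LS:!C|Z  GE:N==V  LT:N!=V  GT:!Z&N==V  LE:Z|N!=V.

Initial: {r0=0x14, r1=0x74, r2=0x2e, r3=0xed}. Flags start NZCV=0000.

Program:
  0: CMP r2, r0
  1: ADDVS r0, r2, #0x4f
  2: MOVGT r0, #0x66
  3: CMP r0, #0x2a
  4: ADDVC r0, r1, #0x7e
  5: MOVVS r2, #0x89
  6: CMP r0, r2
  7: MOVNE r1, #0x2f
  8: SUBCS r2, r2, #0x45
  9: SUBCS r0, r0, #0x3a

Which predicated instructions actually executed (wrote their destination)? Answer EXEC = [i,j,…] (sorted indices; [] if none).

EXEC = [2,4,7,8,9]

0: ✓ CMP  NZCV=0010
1: · ADDVS
2: ✓ MOVGT  r0←0x66
3: ✓ CMP  NZCV=0010
4: ✓ ADDVC  r0←0xf2
5: · MOVVS
6: ✓ CMP  NZCV=1010
7: ✓ MOVNE  r1←0x2f
8: ✓ SUBCS  r2←0xe9
9: ✓ SUBCS  r0←0xb8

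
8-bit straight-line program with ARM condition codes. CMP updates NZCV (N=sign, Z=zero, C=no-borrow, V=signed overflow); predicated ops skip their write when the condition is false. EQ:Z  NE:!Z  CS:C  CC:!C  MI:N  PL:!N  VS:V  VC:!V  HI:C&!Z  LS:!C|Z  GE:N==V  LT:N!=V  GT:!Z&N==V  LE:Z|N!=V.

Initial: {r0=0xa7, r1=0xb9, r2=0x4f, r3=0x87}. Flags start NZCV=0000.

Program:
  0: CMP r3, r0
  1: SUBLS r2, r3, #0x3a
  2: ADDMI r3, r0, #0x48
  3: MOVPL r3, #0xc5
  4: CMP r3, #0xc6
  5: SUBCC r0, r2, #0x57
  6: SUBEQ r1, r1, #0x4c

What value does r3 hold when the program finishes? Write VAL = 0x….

[0] flags=1000 → (cmp)
[1] flags=1000 LS?T → r2=0x4d
[2] flags=1000 MI?T → r3=0xef
[3] flags=1000 PL?F → skip
[4] flags=0010 → (cmp)
[5] flags=0010 CC?F → skip
[6] flags=0010 EQ?F → skip

VAL = 0xef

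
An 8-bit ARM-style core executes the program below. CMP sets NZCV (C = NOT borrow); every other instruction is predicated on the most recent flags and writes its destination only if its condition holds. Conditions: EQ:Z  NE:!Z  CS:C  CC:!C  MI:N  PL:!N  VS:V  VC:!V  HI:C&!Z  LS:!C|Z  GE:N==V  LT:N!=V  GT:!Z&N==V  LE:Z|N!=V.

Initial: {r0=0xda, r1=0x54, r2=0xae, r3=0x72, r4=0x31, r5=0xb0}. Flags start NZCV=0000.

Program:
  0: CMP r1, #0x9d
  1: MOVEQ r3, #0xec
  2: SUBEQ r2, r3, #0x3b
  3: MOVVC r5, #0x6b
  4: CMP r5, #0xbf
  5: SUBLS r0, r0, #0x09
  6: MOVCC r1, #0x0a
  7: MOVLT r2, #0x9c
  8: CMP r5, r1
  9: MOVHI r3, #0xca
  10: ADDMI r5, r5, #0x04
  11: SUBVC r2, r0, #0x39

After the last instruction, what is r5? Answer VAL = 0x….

0: ✓ CMP  NZCV=1001
1: · MOVEQ
2: · SUBEQ
3: · MOVVC
4: ✓ CMP  NZCV=1000
5: ✓ SUBLS  r0←0xd1
6: ✓ MOVCC  r1←0x0a
7: ✓ MOVLT  r2←0x9c
8: ✓ CMP  NZCV=1010
9: ✓ MOVHI  r3←0xca
10: ✓ ADDMI  r5←0xb4
11: ✓ SUBVC  r2←0x98

VAL = 0xb4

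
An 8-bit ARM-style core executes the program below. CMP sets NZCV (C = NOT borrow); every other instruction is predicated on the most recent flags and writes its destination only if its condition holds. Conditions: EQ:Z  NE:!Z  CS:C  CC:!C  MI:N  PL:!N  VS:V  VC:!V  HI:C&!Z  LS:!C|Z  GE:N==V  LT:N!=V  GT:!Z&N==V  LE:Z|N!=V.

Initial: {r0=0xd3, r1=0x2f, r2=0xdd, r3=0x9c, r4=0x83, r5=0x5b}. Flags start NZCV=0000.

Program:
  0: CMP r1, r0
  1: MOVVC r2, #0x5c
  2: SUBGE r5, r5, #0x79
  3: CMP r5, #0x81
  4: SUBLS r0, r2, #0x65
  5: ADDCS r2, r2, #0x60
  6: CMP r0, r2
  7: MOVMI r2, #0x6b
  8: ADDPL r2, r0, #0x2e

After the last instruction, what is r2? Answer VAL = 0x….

VAL = 0x01

0: ✓ CMP  NZCV=0000
1: ✓ MOVVC  r2←0x5c
2: ✓ SUBGE  r5←0xe2
3: ✓ CMP  NZCV=0010
4: · SUBLS
5: ✓ ADDCS  r2←0xbc
6: ✓ CMP  NZCV=0010
7: · MOVMI
8: ✓ ADDPL  r2←0x01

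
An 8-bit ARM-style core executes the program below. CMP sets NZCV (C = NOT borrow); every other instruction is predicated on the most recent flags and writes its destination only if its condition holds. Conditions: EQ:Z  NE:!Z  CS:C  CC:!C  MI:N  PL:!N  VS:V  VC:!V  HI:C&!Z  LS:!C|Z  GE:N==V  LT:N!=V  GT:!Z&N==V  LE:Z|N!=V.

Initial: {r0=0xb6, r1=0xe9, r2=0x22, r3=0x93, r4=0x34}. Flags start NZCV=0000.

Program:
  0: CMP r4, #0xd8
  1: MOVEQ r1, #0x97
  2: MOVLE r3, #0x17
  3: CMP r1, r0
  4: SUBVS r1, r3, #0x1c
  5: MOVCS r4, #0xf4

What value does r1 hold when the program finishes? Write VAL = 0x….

[0] flags=0000 → (cmp)
[1] flags=0000 EQ?F → skip
[2] flags=0000 LE?F → skip
[3] flags=0010 → (cmp)
[4] flags=0010 VS?F → skip
[5] flags=0010 CS?T → r4=0xf4

VAL = 0xe9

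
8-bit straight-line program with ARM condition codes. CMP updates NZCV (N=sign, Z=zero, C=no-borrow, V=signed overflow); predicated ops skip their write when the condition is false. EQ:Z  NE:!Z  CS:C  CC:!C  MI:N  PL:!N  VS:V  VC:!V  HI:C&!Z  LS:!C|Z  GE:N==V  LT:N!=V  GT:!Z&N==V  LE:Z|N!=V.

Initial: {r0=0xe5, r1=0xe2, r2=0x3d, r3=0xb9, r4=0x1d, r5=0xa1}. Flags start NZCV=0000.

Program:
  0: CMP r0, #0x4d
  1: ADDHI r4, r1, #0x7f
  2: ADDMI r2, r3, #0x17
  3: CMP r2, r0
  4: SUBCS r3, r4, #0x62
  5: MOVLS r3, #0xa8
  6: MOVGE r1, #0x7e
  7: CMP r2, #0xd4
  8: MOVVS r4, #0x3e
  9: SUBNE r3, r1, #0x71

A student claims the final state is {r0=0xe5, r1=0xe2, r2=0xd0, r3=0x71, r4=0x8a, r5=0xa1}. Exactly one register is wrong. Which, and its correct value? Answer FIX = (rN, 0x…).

[0] flags=1010 → (cmp)
[1] flags=1010 HI?T → r4=0x61
[2] flags=1010 MI?T → r2=0xd0
[3] flags=1000 → (cmp)
[4] flags=1000 CS?F → skip
[5] flags=1000 LS?T → r3=0xa8
[6] flags=1000 GE?F → skip
[7] flags=1000 → (cmp)
[8] flags=1000 VS?F → skip
[9] flags=1000 NE?T → r3=0x71

FIX = (r4, 0x61)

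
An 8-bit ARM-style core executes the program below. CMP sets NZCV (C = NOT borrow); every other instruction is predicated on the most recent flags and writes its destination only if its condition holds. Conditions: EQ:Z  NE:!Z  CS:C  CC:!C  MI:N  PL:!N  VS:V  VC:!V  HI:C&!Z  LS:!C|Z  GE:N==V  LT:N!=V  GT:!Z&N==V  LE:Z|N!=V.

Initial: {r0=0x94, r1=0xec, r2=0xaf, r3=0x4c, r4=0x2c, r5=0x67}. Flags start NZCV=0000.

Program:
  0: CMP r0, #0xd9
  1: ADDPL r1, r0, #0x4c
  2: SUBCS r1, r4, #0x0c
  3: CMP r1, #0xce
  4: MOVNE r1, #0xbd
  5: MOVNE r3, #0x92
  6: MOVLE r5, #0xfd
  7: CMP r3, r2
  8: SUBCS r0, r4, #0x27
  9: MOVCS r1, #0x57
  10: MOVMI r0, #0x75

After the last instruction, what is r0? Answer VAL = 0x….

VAL = 0x75

[0] flags=1000 → (cmp)
[1] flags=1000 PL?F → skip
[2] flags=1000 CS?F → skip
[3] flags=0010 → (cmp)
[4] flags=0010 NE?T → r1=0xbd
[5] flags=0010 NE?T → r3=0x92
[6] flags=0010 LE?F → skip
[7] flags=1000 → (cmp)
[8] flags=1000 CS?F → skip
[9] flags=1000 CS?F → skip
[10] flags=1000 MI?T → r0=0x75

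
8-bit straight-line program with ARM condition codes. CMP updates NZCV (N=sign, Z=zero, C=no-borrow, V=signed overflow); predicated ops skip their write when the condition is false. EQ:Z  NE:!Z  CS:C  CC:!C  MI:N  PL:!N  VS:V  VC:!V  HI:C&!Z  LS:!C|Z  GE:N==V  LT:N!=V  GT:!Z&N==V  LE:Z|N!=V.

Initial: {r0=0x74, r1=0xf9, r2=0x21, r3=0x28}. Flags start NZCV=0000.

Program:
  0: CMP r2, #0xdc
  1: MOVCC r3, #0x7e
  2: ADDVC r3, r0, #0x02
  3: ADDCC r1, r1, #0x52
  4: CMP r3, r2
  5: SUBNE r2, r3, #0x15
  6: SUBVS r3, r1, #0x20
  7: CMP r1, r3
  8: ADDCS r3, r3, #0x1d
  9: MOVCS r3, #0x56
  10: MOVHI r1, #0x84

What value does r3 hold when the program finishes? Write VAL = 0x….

VAL = 0x76

0: ✓ CMP  NZCV=0000
1: ✓ MOVCC  r3←0x7e
2: ✓ ADDVC  r3←0x76
3: ✓ ADDCC  r1←0x4b
4: ✓ CMP  NZCV=0010
5: ✓ SUBNE  r2←0x61
6: · SUBVS
7: ✓ CMP  NZCV=1000
8: · ADDCS
9: · MOVCS
10: · MOVHI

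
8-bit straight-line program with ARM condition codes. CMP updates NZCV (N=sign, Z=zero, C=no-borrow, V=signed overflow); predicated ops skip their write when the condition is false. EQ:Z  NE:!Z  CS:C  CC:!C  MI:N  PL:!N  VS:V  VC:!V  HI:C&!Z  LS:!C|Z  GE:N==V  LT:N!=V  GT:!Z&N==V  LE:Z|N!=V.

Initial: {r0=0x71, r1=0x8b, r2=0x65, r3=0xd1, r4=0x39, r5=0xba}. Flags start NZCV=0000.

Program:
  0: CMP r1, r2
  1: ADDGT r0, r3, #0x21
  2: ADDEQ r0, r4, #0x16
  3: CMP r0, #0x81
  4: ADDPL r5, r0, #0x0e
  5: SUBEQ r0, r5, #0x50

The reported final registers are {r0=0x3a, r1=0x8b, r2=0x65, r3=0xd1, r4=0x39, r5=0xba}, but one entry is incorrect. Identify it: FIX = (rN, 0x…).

0: ✓ CMP  NZCV=0011
1: · ADDGT
2: · ADDEQ
3: ✓ CMP  NZCV=1001
4: · ADDPL
5: · SUBEQ

FIX = (r0, 0x71)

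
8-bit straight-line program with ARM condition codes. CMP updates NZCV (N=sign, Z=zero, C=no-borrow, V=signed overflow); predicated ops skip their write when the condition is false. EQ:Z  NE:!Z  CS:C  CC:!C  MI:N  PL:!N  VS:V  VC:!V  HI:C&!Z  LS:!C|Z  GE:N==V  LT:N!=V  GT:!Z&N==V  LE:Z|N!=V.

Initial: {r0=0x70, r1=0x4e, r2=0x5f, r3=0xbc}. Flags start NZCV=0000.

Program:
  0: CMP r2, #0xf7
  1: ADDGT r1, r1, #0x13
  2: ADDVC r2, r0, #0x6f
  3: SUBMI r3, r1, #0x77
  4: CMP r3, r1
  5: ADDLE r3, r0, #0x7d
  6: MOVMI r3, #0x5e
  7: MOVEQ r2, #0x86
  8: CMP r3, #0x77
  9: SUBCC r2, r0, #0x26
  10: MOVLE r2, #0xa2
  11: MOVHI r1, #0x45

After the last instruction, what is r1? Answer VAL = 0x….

VAL = 0x45

0: ✓ CMP  NZCV=0000
1: ✓ ADDGT  r1←0x61
2: ✓ ADDVC  r2←0xdf
3: · SUBMI
4: ✓ CMP  NZCV=0011
5: ✓ ADDLE  r3←0xed
6: · MOVMI
7: · MOVEQ
8: ✓ CMP  NZCV=0011
9: · SUBCC
10: ✓ MOVLE  r2←0xa2
11: ✓ MOVHI  r1←0x45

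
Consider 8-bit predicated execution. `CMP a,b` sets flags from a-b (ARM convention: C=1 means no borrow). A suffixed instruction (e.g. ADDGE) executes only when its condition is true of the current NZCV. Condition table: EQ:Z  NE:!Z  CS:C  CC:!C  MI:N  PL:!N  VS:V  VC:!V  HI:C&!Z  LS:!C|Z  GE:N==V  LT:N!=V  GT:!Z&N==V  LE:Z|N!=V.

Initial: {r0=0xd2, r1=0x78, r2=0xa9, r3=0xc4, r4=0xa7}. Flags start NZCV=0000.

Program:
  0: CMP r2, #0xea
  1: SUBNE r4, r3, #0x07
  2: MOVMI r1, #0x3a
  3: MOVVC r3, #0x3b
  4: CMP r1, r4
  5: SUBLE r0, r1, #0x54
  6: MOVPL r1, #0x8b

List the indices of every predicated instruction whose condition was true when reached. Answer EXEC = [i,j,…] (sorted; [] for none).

0: ✓ CMP  NZCV=1000
1: ✓ SUBNE  r4←0xbd
2: ✓ MOVMI  r1←0x3a
3: ✓ MOVVC  r3←0x3b
4: ✓ CMP  NZCV=0000
5: · SUBLE
6: ✓ MOVPL  r1←0x8b

EXEC = [1,2,3,6]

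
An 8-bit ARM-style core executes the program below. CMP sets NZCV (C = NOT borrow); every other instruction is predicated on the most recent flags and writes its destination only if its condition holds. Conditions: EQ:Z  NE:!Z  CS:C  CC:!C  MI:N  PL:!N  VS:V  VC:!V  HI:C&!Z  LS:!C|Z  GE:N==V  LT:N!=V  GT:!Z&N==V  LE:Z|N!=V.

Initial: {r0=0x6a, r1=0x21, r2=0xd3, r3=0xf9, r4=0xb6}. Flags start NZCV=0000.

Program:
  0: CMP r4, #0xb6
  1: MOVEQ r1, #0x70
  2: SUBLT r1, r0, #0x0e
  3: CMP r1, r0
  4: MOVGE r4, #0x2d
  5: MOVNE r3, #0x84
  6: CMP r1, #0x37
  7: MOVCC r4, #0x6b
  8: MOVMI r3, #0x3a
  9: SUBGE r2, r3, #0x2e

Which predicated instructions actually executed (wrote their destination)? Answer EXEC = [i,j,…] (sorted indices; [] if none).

EXEC = [1,4,5,9]

[0] flags=0110 → (cmp)
[1] flags=0110 EQ?T → r1=0x70
[2] flags=0110 LT?F → skip
[3] flags=0010 → (cmp)
[4] flags=0010 GE?T → r4=0x2d
[5] flags=0010 NE?T → r3=0x84
[6] flags=0010 → (cmp)
[7] flags=0010 CC?F → skip
[8] flags=0010 MI?F → skip
[9] flags=0010 GE?T → r2=0x56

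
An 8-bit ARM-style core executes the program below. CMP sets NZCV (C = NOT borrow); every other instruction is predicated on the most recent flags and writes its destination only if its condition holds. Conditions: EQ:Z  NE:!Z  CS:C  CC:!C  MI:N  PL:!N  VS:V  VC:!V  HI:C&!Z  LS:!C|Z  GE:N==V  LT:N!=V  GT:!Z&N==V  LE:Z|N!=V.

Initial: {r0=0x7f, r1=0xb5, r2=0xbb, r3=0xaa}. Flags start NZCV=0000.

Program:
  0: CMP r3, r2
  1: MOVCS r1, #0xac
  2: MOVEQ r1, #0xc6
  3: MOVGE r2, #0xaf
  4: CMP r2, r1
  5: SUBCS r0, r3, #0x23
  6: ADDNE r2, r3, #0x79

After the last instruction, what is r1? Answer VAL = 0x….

[0] flags=1000 → (cmp)
[1] flags=1000 CS?F → skip
[2] flags=1000 EQ?F → skip
[3] flags=1000 GE?F → skip
[4] flags=0010 → (cmp)
[5] flags=0010 CS?T → r0=0x87
[6] flags=0010 NE?T → r2=0x23

VAL = 0xb5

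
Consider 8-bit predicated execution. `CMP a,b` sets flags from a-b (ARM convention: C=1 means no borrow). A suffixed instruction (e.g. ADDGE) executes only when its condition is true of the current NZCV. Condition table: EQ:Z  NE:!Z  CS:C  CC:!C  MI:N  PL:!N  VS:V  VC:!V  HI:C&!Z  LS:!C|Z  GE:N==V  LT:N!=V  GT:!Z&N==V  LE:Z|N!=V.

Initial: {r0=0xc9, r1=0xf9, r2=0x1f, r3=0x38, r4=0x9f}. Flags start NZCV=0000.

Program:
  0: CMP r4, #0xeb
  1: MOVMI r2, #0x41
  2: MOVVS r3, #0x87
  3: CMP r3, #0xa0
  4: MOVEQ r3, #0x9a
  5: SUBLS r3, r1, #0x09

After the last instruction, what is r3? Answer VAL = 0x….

[0] flags=1000 → (cmp)
[1] flags=1000 MI?T → r2=0x41
[2] flags=1000 VS?F → skip
[3] flags=1001 → (cmp)
[4] flags=1001 EQ?F → skip
[5] flags=1001 LS?T → r3=0xf0

VAL = 0xf0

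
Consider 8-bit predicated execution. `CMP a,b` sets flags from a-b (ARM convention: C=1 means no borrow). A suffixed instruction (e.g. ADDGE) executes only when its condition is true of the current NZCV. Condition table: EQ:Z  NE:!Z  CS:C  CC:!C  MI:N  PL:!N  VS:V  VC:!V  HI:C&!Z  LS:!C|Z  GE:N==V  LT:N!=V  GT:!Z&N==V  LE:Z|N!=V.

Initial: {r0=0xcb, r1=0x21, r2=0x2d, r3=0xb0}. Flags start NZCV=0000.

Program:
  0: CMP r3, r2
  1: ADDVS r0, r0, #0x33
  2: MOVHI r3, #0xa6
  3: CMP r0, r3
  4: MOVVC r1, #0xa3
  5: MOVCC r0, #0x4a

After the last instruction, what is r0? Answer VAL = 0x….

VAL = 0xcb

0: ✓ CMP  NZCV=1010
1: · ADDVS
2: ✓ MOVHI  r3←0xa6
3: ✓ CMP  NZCV=0010
4: ✓ MOVVC  r1←0xa3
5: · MOVCC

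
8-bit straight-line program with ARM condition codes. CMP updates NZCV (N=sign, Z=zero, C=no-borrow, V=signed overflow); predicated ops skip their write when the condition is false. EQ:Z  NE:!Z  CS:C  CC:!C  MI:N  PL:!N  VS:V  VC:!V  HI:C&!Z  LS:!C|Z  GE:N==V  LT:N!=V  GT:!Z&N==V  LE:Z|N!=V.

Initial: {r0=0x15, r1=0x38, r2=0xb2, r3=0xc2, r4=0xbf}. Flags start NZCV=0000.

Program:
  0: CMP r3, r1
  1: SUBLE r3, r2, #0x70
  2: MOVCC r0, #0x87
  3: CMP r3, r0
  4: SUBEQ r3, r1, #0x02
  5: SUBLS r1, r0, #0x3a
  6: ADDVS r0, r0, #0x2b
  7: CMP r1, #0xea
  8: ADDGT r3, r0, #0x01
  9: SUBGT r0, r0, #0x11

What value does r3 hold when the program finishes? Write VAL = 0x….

0: ✓ CMP  NZCV=1010
1: ✓ SUBLE  r3←0x42
2: · MOVCC
3: ✓ CMP  NZCV=0010
4: · SUBEQ
5: · SUBLS
6: · ADDVS
7: ✓ CMP  NZCV=0000
8: ✓ ADDGT  r3←0x16
9: ✓ SUBGT  r0←0x04

VAL = 0x16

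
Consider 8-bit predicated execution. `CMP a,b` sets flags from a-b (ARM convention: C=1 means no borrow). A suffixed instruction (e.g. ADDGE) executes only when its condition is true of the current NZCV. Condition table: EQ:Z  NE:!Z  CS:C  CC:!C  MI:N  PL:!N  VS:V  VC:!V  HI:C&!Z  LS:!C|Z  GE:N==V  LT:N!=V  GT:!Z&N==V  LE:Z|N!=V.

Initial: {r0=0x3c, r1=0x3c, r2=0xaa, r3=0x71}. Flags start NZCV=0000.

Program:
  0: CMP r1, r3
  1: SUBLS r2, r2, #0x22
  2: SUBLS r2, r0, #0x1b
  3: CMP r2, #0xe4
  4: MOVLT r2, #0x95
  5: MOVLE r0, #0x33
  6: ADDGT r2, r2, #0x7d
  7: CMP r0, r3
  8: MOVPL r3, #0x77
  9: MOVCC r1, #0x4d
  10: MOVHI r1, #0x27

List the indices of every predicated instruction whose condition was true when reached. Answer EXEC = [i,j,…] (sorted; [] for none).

[0] flags=1000 → (cmp)
[1] flags=1000 LS?T → r2=0x88
[2] flags=1000 LS?T → r2=0x21
[3] flags=0000 → (cmp)
[4] flags=0000 LT?F → skip
[5] flags=0000 LE?F → skip
[6] flags=0000 GT?T → r2=0x9e
[7] flags=1000 → (cmp)
[8] flags=1000 PL?F → skip
[9] flags=1000 CC?T → r1=0x4d
[10] flags=1000 HI?F → skip

EXEC = [1,2,6,9]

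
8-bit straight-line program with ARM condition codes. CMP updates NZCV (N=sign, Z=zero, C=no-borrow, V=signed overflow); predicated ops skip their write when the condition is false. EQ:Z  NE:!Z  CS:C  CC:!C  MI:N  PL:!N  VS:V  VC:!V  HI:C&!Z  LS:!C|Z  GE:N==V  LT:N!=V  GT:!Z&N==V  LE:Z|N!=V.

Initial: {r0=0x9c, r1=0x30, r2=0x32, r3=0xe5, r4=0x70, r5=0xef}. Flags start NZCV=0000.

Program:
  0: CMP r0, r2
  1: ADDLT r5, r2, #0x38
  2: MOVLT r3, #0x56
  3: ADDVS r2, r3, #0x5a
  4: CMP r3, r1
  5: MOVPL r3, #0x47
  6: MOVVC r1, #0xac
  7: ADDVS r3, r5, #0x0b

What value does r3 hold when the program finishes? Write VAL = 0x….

VAL = 0x47

0: ✓ CMP  NZCV=0011
1: ✓ ADDLT  r5←0x6a
2: ✓ MOVLT  r3←0x56
3: ✓ ADDVS  r2←0xb0
4: ✓ CMP  NZCV=0010
5: ✓ MOVPL  r3←0x47
6: ✓ MOVVC  r1←0xac
7: · ADDVS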